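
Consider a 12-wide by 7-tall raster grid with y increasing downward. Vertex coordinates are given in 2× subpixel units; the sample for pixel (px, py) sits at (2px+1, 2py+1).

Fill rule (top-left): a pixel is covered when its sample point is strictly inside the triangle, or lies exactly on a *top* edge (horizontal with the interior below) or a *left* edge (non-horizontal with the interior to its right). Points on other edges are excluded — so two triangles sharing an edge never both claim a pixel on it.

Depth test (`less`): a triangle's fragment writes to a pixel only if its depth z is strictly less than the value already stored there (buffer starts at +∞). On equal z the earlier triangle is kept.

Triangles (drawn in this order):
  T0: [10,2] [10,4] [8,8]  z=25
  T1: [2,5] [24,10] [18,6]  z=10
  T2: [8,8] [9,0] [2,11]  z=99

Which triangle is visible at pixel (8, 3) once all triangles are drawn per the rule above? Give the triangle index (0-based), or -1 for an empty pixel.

T0:
  2·area = 4
  edge (10, 2)→(10, 4): d=(0,2) right/bottom  bias=-1
  edge (10, 4)→(8, 8): d=(-2,4) right/bottom  bias=-1
  edge (8, 8)→(10, 2): d=(2,-6) top-left  bias=+0
    (4,2)@(9, 5): e=[2,2,0] → #  [on edge]
    (5,2)@(11, 5): e=[-2,-6,12] → ·
    (4,3)@(9, 7): e=[2,-2,4] → ·
    (3,5)@(7, 11): e=[6,-2,0] → ·  [on edge]
  covered (1 px):
    · · · · · · · · · · · ·
    · · · · · · · · · · · ·
    · · · · # · · · · · · ·
    · · · · · · · · · · · ·
    · · · · · · · · · · · ·
    · · · · · · · · · · · ·
    · · · · · · · · · · · ·
T1:
  2·area = 58  (B↔C swapped to make it positive)
  edge (2, 5)→(18, 6): d=(16,1) right/bottom  bias=-1
  edge (18, 6)→(24, 10): d=(6,4) right/bottom  bias=-1
  edge (24, 10)→(2, 5): d=(-22,-5) top-left  bias=+0
    (5,3)@(11, 7): e=[23,34,1] → #
    (6,3)@(13, 7): e=[21,26,11] → #
    (7,3)@(15, 7): e=[19,18,21] → #
    (8,3)@(17, 7): e=[17,10,31] → #
    (9,3)@(19, 7): e=[15,2,41] → #
    (10,3)@(21, 7): e=[13,-6,51] → ·
    (5,4)@(11, 9): e=[55,46,-43] → ·
    (6,4)@(13, 9): e=[53,38,-33] → ·
    (7,4)@(15, 9): e=[51,30,-23] → ·
    (8,4)@(17, 9): e=[49,22,-13] → ·
    (9,4)@(19, 9): e=[47,14,-3] → ·
    (10,4)@(21, 9): e=[45,6,7] → #
  covered (6 px):
    · · · · · · · · · · · ·
    · · · · · · · · · · · ·
    · · · · · · · · · · · ·
    · · · · · # # # # # · ·
    · · · · · · · · · · # ·
    · · · · · · · · · · · ·
    · · · · · · · · · · · ·
T2:
  2·area = 45  (B↔C swapped to make it positive)
  edge (8, 8)→(2, 11): d=(-6,3) right/bottom  bias=-1
  edge (2, 11)→(9, 0): d=(7,-11) top-left  bias=+0
  edge (9, 0)→(8, 8): d=(-1,8) right/bottom  bias=-1
    (3,2)@(7, 5): e=[21,13,11] → #
    (4,2)@(9, 5): e=[15,35,-5] → ·
    (2,3)@(5, 7): e=[15,5,25] → #
    (4,3)@(9, 7): e=[3,49,-7] → ·
    (2,4)@(5, 9): e=[3,19,23] → #
    (3,4)@(7, 9): e=[-3,41,7] → ·
    (2,5)@(5, 11): e=[-9,33,21] → ·
  covered (4 px):
    · · · · · · · · · · · ·
    · · · · · · · · · · · ·
    · · · # · · · · · · · ·
    · · # # · · · · · · · ·
    · · # · · · · · · · · ·
    · · · · · · · · · · · ·
    · · · · · · · · · · · ·

Z-buffer (winner per pixel, '.' = empty):
  . . . . . . . . . . . .
  . . . . . . . . . . . .
  . . . 2 0 . . . . . . .
  . . 2 2 . 1 1 1 1 1 . .
  . . 2 . . . . . . . 1 .
  . . . . . . . . . . . .
  . . . . . . . . . . . .

Answer: 1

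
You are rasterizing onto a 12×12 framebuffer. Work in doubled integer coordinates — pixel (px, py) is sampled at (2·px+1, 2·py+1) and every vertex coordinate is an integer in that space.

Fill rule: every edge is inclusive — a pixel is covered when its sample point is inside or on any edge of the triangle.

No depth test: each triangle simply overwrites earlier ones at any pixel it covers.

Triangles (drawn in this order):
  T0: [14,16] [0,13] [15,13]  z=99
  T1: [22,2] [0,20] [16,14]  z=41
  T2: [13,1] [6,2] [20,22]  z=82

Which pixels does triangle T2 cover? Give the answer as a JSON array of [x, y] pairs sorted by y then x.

T0:
  2·area = 45
  edge (14, 16)→(0, 13): d=(-14,-3) inclusive
  edge (0, 13)→(15, 13): d=(15,0) inclusive
  edge (15, 13)→(14, 16): d=(-1,3) inclusive
    (9,0)@(19, 1): e=[225,-180,0] → ·  [on edge]
    (8,3)@(17, 7): e=[135,-90,0] → ·  [on edge]
    (0,6)@(1, 13): e=[3,0,42] → █  [on edge]
    (1,6)@(3, 13): e=[9,0,36] → █  [on edge]
    (2,6)@(5, 13): e=[15,0,30] → █  [on edge]
    (3,6)@(7, 13): e=[21,0,24] → █  [on edge]
    (4,6)@(9, 13): e=[27,0,18] → █  [on edge]
    (5,6)@(11, 13): e=[33,0,12] → █  [on edge]
    (6,6)@(13, 13): e=[39,0,6] → █  [on edge]
    (7,6)@(15, 13): e=[45,0,0] → █  [on edge]
    (8,6)@(17, 13): e=[51,0,-6] → ·  [on edge]
    (9,6)@(19, 13): e=[57,0,-12] → ·  [on edge]
    (10,6)@(21, 13): e=[63,0,-18] → ·  [on edge]
    (11,6)@(23, 13): e=[69,0,-24] → ·  [on edge]
    (6,9)@(13, 19): e=[-45,90,0] → ·  [on edge]
  covered (10 px):
    · · · · · · · · · · · ·
    · · · · · · · · · · · ·
    · · · · · · · · · · · ·
    · · · · · · · · · · · ·
    · · · · · · · · · · · ·
    · · · · · · · · · · · ·
    █ █ █ █ █ █ █ █ · · · ·
    · · · · · █ █ · · · · ·
    · · · · · · · · · · · ·
    · · · · · · · · · · · ·
    · · · · · · · · · · · ·
    · · · · · · · · · · · ·
T1:
  2·area = 156  (B↔C swapped to make it positive)
  edge (22, 2)→(16, 14): d=(-6,12) inclusive
  edge (16, 14)→(0, 20): d=(-16,6) inclusive
  edge (0, 20)→(22, 2): d=(22,-18) inclusive
    (10,1)@(21, 3): e=[6,146,4] → █
    (11,1)@(23, 3): e=[-18,134,40] → ·
    (9,2)@(19, 5): e=[18,126,12] → █
    (10,2)@(21, 5): e=[-6,114,48] → ·
    (8,3)@(17, 7): e=[30,106,20] → █
    (10,3)@(21, 7): e=[-18,82,92] → ·
    (7,4)@(15, 9): e=[42,86,28] → █
    (9,4)@(19, 9): e=[-6,62,100] → ·
    (5,5)@(11, 11): e=[78,78,0] → █  [on edge]
    (6,5)@(13, 11): e=[54,66,36] → █
    (9,5)@(19, 11): e=[-18,30,144] → ·
    (4,6)@(9, 13): e=[90,58,8] → █
  covered (20 px):
    · · · · · · · · · · · ·
    · · · · · · · · · · █ ·
    · · · · · · · · · █ · ·
    · · · · · · · · █ █ · ·
    · · · · · · · █ █ · · ·
    · · · · · █ █ █ █ · · ·
    · · · · █ █ █ █ · · · ·
    · · · █ █ █ █ · · · · ·
    · · █ █ · · · · · · · ·
    · · · · · · · · · · · ·
    · · · · · · · · · · · ·
    · · · · · · · · · · · ·
T2:
  2·area = 154  (B↔C swapped to make it positive)
  edge (13, 1)→(20, 22): d=(7,21) inclusive
  edge (20, 22)→(6, 2): d=(-14,-20) inclusive
  edge (6, 2)→(13, 1): d=(7,-1) inclusive
    (6,0)@(13, 1): e=[0,154,0] → █  [on edge]
    (7,0)@(15, 1): e=[-42,194,2] → ·
    (3,1)@(7, 3): e=[140,6,8] → █
    (4,1)@(9, 3): e=[98,46,10] → █
    (5,1)@(11, 3): e=[56,86,12] → █
    (7,1)@(15, 3): e=[-28,166,16] → ·
    (3,2)@(7, 5): e=[154,-22,22] → ·
    (4,2)@(9, 5): e=[112,18,24] → █
    (7,2)@(15, 5): e=[-14,138,30] → ·
    (4,3)@(9, 7): e=[126,-10,38] → ·
    (5,3)@(11, 7): e=[84,30,40] → █
    (7,3)@(15, 7): e=[0,110,44] → █  [on edge]
    (8,6)@(17, 13): e=[0,66,88] → █  [on edge]
    (9,9)@(19, 19): e=[0,22,132] → █  [on edge]
  covered (21 px):
    · · · · · · █ · · · · ·
    · · · █ █ █ █ · · · · ·
    · · · · █ █ █ · · · · ·
    · · · · · █ █ █ · · · ·
    · · · · · █ █ █ · · · ·
    · · · · · · █ █ · · · ·
    · · · · · · · █ █ · · ·
    · · · · · · · · █ · · ·
    · · · · · · · · █ · · ·
    · · · · · · · · · █ · ·
    · · · · · · · · · · · ·
    · · · · · · · · · · · ·

Result: [[6,0],[3,1],[4,1],[5,1],[6,1],[4,2],[5,2],[6,2],[5,3],[6,3],[7,3],[5,4],[6,4],[7,4],[6,5],[7,5],[7,6],[8,6],[8,7],[8,8],[9,9]]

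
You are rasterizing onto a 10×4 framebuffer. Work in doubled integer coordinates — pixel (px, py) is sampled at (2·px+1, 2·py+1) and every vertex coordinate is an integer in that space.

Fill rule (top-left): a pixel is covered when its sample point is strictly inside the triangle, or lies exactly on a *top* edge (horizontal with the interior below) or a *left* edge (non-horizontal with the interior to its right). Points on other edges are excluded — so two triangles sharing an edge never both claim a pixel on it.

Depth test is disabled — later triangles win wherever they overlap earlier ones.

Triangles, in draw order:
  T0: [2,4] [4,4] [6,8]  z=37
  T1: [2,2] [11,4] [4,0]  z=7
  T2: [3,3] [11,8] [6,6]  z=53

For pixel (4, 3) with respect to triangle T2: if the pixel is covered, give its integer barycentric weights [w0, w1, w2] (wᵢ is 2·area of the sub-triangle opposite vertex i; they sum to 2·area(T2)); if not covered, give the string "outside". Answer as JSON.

T0:
  2·area = 8
  edge (2, 4)→(4, 4): d=(2,0) top-left  bias=+0
  edge (4, 4)→(6, 8): d=(2,4) right/bottom  bias=-1
  edge (6, 8)→(2, 4): d=(-4,-4) top-left  bias=+0
    (0,1)@(1, 3): e=[-2,10,0] → ·  [on edge]
    (1,2)@(3, 5): e=[2,6,0] → █  [on edge]
    (2,2)@(5, 5): e=[2,-2,8] → ·
    (1,3)@(3, 7): e=[6,10,-8] → ·
    (2,3)@(5, 7): e=[6,2,0] → █  [on edge]
    (3,3)@(7, 7): e=[6,-6,8] → ·
  covered (2 px):
    · · · · · · · · · ·
    · · · · · · · · · ·
    · █ · · · · · · · ·
    · · █ · · · · · · ·
T1:
  2·area = 22  (B↔C swapped to make it positive)
  edge (2, 2)→(4, 0): d=(2,-2) top-left  bias=+0
  edge (4, 0)→(11, 4): d=(7,4) right/bottom  bias=-1
  edge (11, 4)→(2, 2): d=(-9,-2) top-left  bias=+0
    (1,0)@(3, 1): e=[0,11,11] → █  [on edge]
    (2,0)@(5, 1): e=[4,3,15] → █
    (3,0)@(7, 1): e=[8,-5,19] → ·
    (0,1)@(1, 3): e=[0,33,-11] → ·  [on edge]
    (1,1)@(3, 3): e=[4,25,-7] → ·
    (2,1)@(5, 3): e=[8,17,-3] → ·
    (3,1)@(7, 3): e=[12,9,1] → █
    (4,1)@(9, 3): e=[16,1,5] → █
    (5,1)@(11, 3): e=[20,-7,9] → ·
    (3,2)@(7, 5): e=[16,23,-17] → ·
    (4,2)@(9, 5): e=[20,15,-13] → ·
  covered (4 px):
    · █ █ · · · · · · ·
    · · · █ █ · · · · ·
    · · · · · · · · · ·
    · · · · · · · · · ·
T2:
  2·area = 9
  edge (3, 3)→(11, 8): d=(8,5) right/bottom  bias=-1
  edge (11, 8)→(6, 6): d=(-5,-2) top-left  bias=+0
  edge (6, 6)→(3, 3): d=(-3,-3) top-left  bias=+0
    (0,0)@(1, 1): e=[-6,15,0] → ·  [on edge]
    (1,1)@(3, 3): e=[0,9,0] → ·  [on edge]
    (2,2)@(5, 5): e=[6,3,0] → █  [on edge]
    (3,2)@(7, 5): e=[-4,7,6] → ·
    (2,3)@(5, 7): e=[22,-7,-6] → ·
    (3,3)@(7, 7): e=[12,-3,0] → ·  [on edge]
    (4,3)@(9, 7): e=[2,1,6] → █
    (5,3)@(11, 7): e=[-8,5,12] → ·
  covered (2 px):
    · · · · · · · · · ·
    · · · · · · · · · ·
    · · █ · · · · · · ·
    · · · · █ · · · · ·

Answer: [1,6,2]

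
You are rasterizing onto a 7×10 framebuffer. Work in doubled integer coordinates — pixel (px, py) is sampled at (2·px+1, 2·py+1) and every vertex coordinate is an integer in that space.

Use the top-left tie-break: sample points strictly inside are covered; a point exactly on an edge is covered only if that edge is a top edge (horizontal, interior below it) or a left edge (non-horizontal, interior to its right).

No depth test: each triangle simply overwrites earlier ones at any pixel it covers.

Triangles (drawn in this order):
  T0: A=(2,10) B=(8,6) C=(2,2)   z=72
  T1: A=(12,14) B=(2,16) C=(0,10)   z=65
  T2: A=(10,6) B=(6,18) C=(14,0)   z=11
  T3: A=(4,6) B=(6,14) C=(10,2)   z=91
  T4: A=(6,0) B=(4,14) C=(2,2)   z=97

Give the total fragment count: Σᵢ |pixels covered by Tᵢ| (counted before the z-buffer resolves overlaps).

T0:
  2·area = 48  (B↔C swapped to make it positive)
  edge (2, 10)→(2, 2): d=(0,-8) top-left  bias=+0
  edge (2, 2)→(8, 6): d=(6,4) right/bottom  bias=-1
  edge (8, 6)→(2, 10): d=(-6,4) right/bottom  bias=-1
    (1,1)@(3, 3): e=[8,2,38] → #
    (2,1)@(5, 3): e=[24,-6,30] → ·
    (1,2)@(3, 5): e=[8,14,26] → #
    (2,2)@(5, 5): e=[24,6,18] → #
    (3,2)@(7, 5): e=[40,-2,10] → ·
    (1,3)@(3, 7): e=[8,26,14] → #
    (3,3)@(7, 7): e=[40,10,-2] → ·
    (1,4)@(3, 9): e=[8,38,2] → #
    (2,4)@(5, 9): e=[24,30,-6] → ·
    (1,5)@(3, 11): e=[8,50,-10] → ·
  covered (6 px):
    · · · · · · ·
    · # · · · · ·
    · # # · · · ·
    · # # · · · ·
    · # · · · · ·
    · · · · · · ·
    · · · · · · ·
    · · · · · · ·
    · · · · · · ·
    · · · · · · ·
T1:
  2·area = 64
  edge (12, 14)→(2, 16): d=(-10,2) right/bottom  bias=-1
  edge (2, 16)→(0, 10): d=(-2,-6) top-left  bias=+0
  edge (0, 10)→(12, 14): d=(12,4) right/bottom  bias=-1
    (0,5)@(1, 11): e=[52,4,8] → #
    (1,5)@(3, 11): e=[48,16,0] → ·  [on edge]
    (0,6)@(1, 13): e=[32,0,32] → #  [on edge]
    (1,6)@(3, 13): e=[28,12,24] → #
    (2,6)@(5, 13): e=[24,24,16] → #
    (3,6)@(7, 13): e=[20,36,8] → #
    (4,6)@(9, 13): e=[16,48,0] → ·  [on edge]
    (0,7)@(1, 15): e=[12,-4,56] → ·
    (1,7)@(3, 15): e=[8,8,48] → #
    (3,7)@(7, 15): e=[0,32,32] → ·  [on edge]
    (1,8)@(3, 17): e=[-12,4,72] → ·
    (2,8)@(5, 17): e=[-16,16,64] → ·
    (1,9)@(3, 19): e=[-32,0,96] → ·  [on edge]
  covered (7 px):
    · · · · · · ·
    · · · · · · ·
    · · · · · · ·
    · · · · · · ·
    · · · · · · ·
    # · · · · · ·
    # # # # · · ·
    · # # · · · ·
    · · · · · · ·
    · · · · · · ·
T2:
  2·area = 24  (B↔C swapped to make it positive)
  edge (10, 6)→(14, 0): d=(4,-6) top-left  bias=+0
  edge (14, 0)→(6, 18): d=(-8,18) right/bottom  bias=-1
  edge (6, 18)→(10, 6): d=(4,-12) top-left  bias=+0
    (5,1)@(11, 3): e=[-6,30,0] → ·  [on edge]
    (5,2)@(11, 5): e=[2,14,8] → #
    (6,2)@(13, 5): e=[14,-22,32] → ·
    (5,3)@(11, 7): e=[10,-2,16] → ·
    (4,4)@(9, 9): e=[6,18,0] → #  [on edge]
    (5,4)@(11, 9): e=[18,-18,24] → ·
    (4,5)@(9, 11): e=[14,2,8] → #
    (5,5)@(11, 11): e=[26,-34,32] → ·
    (4,6)@(9, 13): e=[22,-14,16] → ·
    (3,7)@(7, 15): e=[18,6,0] → #  [on edge]
    (4,7)@(9, 15): e=[30,-30,24] → ·
    (3,8)@(7, 17): e=[26,-10,8] → ·
  covered (4 px):
    · · · · · · ·
    · · · · · · ·
    · · · · · # ·
    · · · · · · ·
    · · · · # · ·
    · · · · # · ·
    · · · · · · ·
    · · · # · · ·
    · · · · · · ·
    · · · · · · ·
T3:
  2·area = 56  (B↔C swapped to make it positive)
  edge (4, 6)→(10, 2): d=(6,-4) top-left  bias=+0
  edge (10, 2)→(6, 14): d=(-4,12) right/bottom  bias=-1
  edge (6, 14)→(4, 6): d=(-2,-8) top-left  bias=+0
    (4,1)@(9, 3): e=[2,8,46] → #
    (5,1)@(11, 3): e=[10,-16,62] → ·
    (3,2)@(7, 5): e=[6,24,26] → #
    (4,2)@(9, 5): e=[14,0,42] → ·  [on edge]
    (2,3)@(5, 7): e=[10,40,6] → #
    (4,3)@(9, 7): e=[26,-8,38] → ·
    (2,4)@(5, 9): e=[22,32,2] → #
    (4,4)@(9, 9): e=[38,-16,34] → ·
    (2,5)@(5, 11): e=[34,24,-2] → ·
    (3,5)@(7, 11): e=[42,0,14] → ·  [on edge]
    (2,8)@(5, 17): e=[70,0,-14] → ·  [on edge]
  covered (6 px):
    · · · · · · ·
    · · · · # · ·
    · · · # · · ·
    · · # # · · ·
    · · # # · · ·
    · · · · · · ·
    · · · · · · ·
    · · · · · · ·
    · · · · · · ·
    · · · · · · ·
T4:
  2·area = 52
  edge (6, 0)→(4, 14): d=(-2,14) right/bottom  bias=-1
  edge (4, 14)→(2, 2): d=(-2,-12) top-left  bias=+0
  edge (2, 2)→(6, 0): d=(4,-2) top-left  bias=+0
    (2,0)@(5, 1): e=[12,38,2] → #
    (3,0)@(7, 1): e=[-16,62,6] → ·
    (1,1)@(3, 3): e=[36,10,6] → #
    (3,1)@(7, 3): e=[-20,58,14] → ·
    (1,2)@(3, 5): e=[32,6,14] → #
    (3,2)@(7, 5): e=[-24,54,22] → ·
    (1,3)@(3, 7): e=[28,2,22] → #
    (2,3)@(5, 7): e=[0,26,26] → ·  [on edge]
    (1,4)@(3, 9): e=[24,-2,30] → ·
  covered (6 px):
    · · # · · · ·
    · # # · · · ·
    · # # · · · ·
    · # · · · · ·
    · · · · · · ·
    · · · · · · ·
    · · · · · · ·
    · · · · · · ·
    · · · · · · ·
    · · · · · · ·

Final: 29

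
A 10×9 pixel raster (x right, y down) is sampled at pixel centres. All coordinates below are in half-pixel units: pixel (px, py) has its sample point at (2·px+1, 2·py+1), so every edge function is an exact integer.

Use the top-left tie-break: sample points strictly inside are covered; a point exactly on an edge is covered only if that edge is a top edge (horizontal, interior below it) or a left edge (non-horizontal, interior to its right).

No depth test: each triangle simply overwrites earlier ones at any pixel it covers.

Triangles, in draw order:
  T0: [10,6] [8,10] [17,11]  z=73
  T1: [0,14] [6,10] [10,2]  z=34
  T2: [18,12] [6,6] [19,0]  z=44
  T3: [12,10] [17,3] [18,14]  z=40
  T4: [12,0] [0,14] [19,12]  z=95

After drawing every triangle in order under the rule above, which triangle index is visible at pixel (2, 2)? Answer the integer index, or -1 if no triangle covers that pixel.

T0:
  2·area = 38  (B↔C swapped to make it positive)
  edge (10, 6)→(17, 11): d=(7,5) right/bottom  bias=-1
  edge (17, 11)→(8, 10): d=(-9,-1) top-left  bias=+0
  edge (8, 10)→(10, 6): d=(2,-4) top-left  bias=+0
    (1,0)@(3, 1): e=[0,76,-38] → .  [on edge]
    (5,3)@(11, 7): e=[2,30,6] → X
    (6,3)@(13, 7): e=[-8,32,14] → .
    (4,4)@(9, 9): e=[26,10,2] → X
    (6,4)@(13, 9): e=[6,14,18] → X
    (7,4)@(15, 9): e=[-4,16,26] → .
    (4,5)@(9, 11): e=[40,-8,6] → .
    (5,5)@(11, 11): e=[30,-6,14] → .
    (6,5)@(13, 11): e=[20,-4,22] → .
    (8,5)@(17, 11): e=[0,0,38] → .  [on edge]
  covered (4 px):
    . . . . . . . . . .
    . . . . . . . . . .
    . . . . . . . . . .
    . . . . . X . . . .
    . . . . X X X . . .
    . . . . . . . . . .
    . . . . . . . . . .
    . . . . . . . . . .
    . . . . . . . . . .
T1:
  2·area = 32  (B↔C swapped to make it positive)
  edge (0, 14)→(10, 2): d=(10,-12) top-left  bias=+0
  edge (10, 2)→(6, 10): d=(-4,8) right/bottom  bias=-1
  edge (6, 10)→(0, 14): d=(-6,4) right/bottom  bias=-1
    (3,3)@(7, 7): e=[14,4,14] → X
    (4,3)@(9, 7): e=[38,-12,6] → .
    (2,4)@(5, 9): e=[10,12,10] → X
    (3,4)@(7, 9): e=[34,-4,2] → .
    (1,5)@(3, 11): e=[6,20,6] → X
    (2,5)@(5, 11): e=[30,4,-2] → .
    (0,6)@(1, 13): e=[2,28,2] → X
    (1,6)@(3, 13): e=[26,12,-6] → .
    (0,7)@(1, 15): e=[22,20,-10] → .
  covered (4 px):
    . . . . . . . . . .
    . . . . . . . . . .
    . . . . . . . . . .
    . . . X . . . . . .
    . . X . . . . . . .
    . X . . . . . . . .
    X . . . . . . . . .
    . . . . . . . . . .
    . . . . . . . . . .
T2:
  2·area = 150
  edge (18, 12)→(6, 6): d=(-12,-6) top-left  bias=+0
  edge (6, 6)→(19, 0): d=(13,-6) top-left  bias=+0
  edge (19, 0)→(18, 12): d=(-1,12) right/bottom  bias=-1
    (8,0)@(17, 1): e=[126,1,23] → X
    (9,0)@(19, 1): e=[138,13,-1] → .
    (6,1)@(13, 3): e=[78,3,69] → X
    (7,1)@(15, 3): e=[90,15,45] → X
    (9,1)@(19, 3): e=[114,39,-3] → .
    (4,2)@(9, 5): e=[30,5,115] → X
    (5,2)@(11, 5): e=[42,17,91] → X
    (9,2)@(19, 5): e=[90,65,-5] → .
    (4,3)@(9, 7): e=[6,31,113] → X
    (9,3)@(19, 7): e=[66,91,-7] → .
    (4,4)@(9, 9): e=[-18,57,111] → .
    (5,4)@(11, 9): e=[-6,69,87] → .
  covered (18 px):
    . . . . . . . . X .
    . . . . . . X X X .
    . . . . X X X X X .
    . . . . X X X X X .
    . . . . . . X X X .
    . . . . . . . . X .
    . . . . . . . . . .
    . . . . . . . . . .
    . . . . . . . . . .
T3:
  2·area = 62
  edge (12, 10)→(17, 3): d=(5,-7) top-left  bias=+0
  edge (17, 3)→(18, 14): d=(1,11) right/bottom  bias=-1
  edge (18, 14)→(12, 10): d=(-6,-4) top-left  bias=+0
    (8,1)@(17, 3): e=[0,0,62] → .  [on edge]
    (8,2)@(17, 5): e=[10,2,50] → X
    (9,2)@(19, 5): e=[24,-20,58] → .
    (7,3)@(15, 7): e=[6,26,30] → X
    (9,3)@(19, 7): e=[34,-18,46] → .
    (6,4)@(13, 9): e=[2,50,10] → X
    (9,4)@(19, 9): e=[44,-16,34] → .
    (6,5)@(13, 11): e=[12,52,-2] → .
    (7,5)@(15, 11): e=[26,30,6] → X
    (9,5)@(19, 11): e=[54,-14,22] → .
    (7,6)@(15, 13): e=[36,32,-6] → .
    (8,6)@(17, 13): e=[50,10,2] → X
    (3,8)@(7, 17): e=[0,124,-62] → .  [on edge]
  covered (9 px):
    . . . . . . . . . .
    . . . . . . . . . .
    . . . . . . . . X .
    . . . . . . . X X .
    . . . . . . X X X .
    . . . . . . . X X .
    . . . . . . . . X .
    . . . . . . . . . .
    . . . . . . . . . .
T4:
  2·area = 242  (B↔C swapped to make it positive)
  edge (12, 0)→(19, 12): d=(7,12) right/bottom  bias=-1
  edge (19, 12)→(0, 14): d=(-19,2) right/bottom  bias=-1
  edge (0, 14)→(12, 0): d=(12,-14) top-left  bias=+0
    (5,1)@(11, 3): e=[33,187,22] → X
    (6,1)@(13, 3): e=[9,183,50] → X
    (7,1)@(15, 3): e=[-15,179,78] → .
    (4,2)@(9, 5): e=[71,153,18] → X
    (7,2)@(15, 5): e=[-1,141,102] → .
    (3,3)@(7, 7): e=[109,119,14] → X
    (7,3)@(15, 7): e=[13,103,126] → X
    (8,3)@(17, 7): e=[-11,99,154] → .
    (2,4)@(5, 9): e=[147,85,10] → X
    (8,4)@(17, 9): e=[3,61,178] → X
    (9,4)@(19, 9): e=[-21,57,206] → .
    (1,5)@(3, 11): e=[185,51,6] → X
  covered (30 px):
    . . . . . . . . . .
    . . . . . X X . . .
    . . . . X X X . . .
    . . . X X X X X . .
    . . X X X X X X X .
    . X X X X X X X X .
    X X X X X . . . . .
    . . . . . . . . . .
    . . . . . . . . . .

Z-buffer (winner per pixel, '.' = empty):
  . . . . . . . . 2 .
  . . . . . 4 4 2 2 .
  . . . . 4 4 4 2 3 .
  . . . 4 4 4 4 4 3 .
  . . 4 4 4 4 4 4 4 .
  . 4 4 4 4 4 4 4 4 .
  4 4 4 4 4 . . . 3 .
  . . . . . . . . . .
  . . . . . . . . . .

Result: -1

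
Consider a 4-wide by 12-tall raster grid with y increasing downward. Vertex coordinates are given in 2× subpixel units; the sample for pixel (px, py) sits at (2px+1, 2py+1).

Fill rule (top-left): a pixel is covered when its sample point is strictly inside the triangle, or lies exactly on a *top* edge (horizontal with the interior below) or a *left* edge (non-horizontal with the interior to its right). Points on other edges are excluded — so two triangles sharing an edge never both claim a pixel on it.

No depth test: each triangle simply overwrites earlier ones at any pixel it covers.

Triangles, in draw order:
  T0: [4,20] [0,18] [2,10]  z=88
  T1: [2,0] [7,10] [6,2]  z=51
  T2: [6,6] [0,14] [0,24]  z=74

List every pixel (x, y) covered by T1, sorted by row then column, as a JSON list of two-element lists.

T0:
  2·area = 36
  edge (4, 20)→(0, 18): d=(-4,-2) top-left  bias=+0
  edge (0, 18)→(2, 10): d=(2,-8) top-left  bias=+0
  edge (2, 10)→(4, 20): d=(2,10) right/bottom  bias=-1
    (0,2)@(1, 5): e=[54,-18,0] → ·  [on edge]
    (0,7)@(1, 15): e=[14,2,20] → #
    (1,7)@(3, 15): e=[18,18,0] → ·  [on edge]
    (0,8)@(1, 17): e=[6,6,24] → #
    (1,8)@(3, 17): e=[10,22,4] → #
    (2,8)@(5, 17): e=[14,38,-16] → ·
    (0,9)@(1, 19): e=[-2,10,28] → ·
    (1,9)@(3, 19): e=[2,26,8] → #
    (2,9)@(5, 19): e=[6,42,-12] → ·
    (1,10)@(3, 21): e=[-6,30,12] → ·
  covered (4 px):
    · · · ·
    · · · ·
    · · · ·
    · · · ·
    · · · ·
    · · · ·
    · · · ·
    # · · ·
    # # · ·
    · # · ·
    · · · ·
    · · · ·
T1:
  2·area = 30  (B↔C swapped to make it positive)
  edge (2, 0)→(6, 2): d=(4,2) right/bottom  bias=-1
  edge (6, 2)→(7, 10): d=(1,8) right/bottom  bias=-1
  edge (7, 10)→(2, 0): d=(-5,-10) top-left  bias=+0
    (1,0)@(3, 1): e=[2,23,5] → #
    (2,0)@(5, 1): e=[-2,7,25] → ·
    (1,1)@(3, 3): e=[10,25,-5] → ·
    (2,1)@(5, 3): e=[6,9,15] → #
    (3,1)@(7, 3): e=[2,-7,35] → ·
    (2,2)@(5, 5): e=[14,11,5] → #
    (3,2)@(7, 5): e=[10,-5,25] → ·
    (2,3)@(5, 7): e=[22,13,-5] → ·
  covered (3 px):
    · # · ·
    · · # ·
    · · # ·
    · · · ·
    · · · ·
    · · · ·
    · · · ·
    · · · ·
    · · · ·
    · · · ·
    · · · ·
    · · · ·
T2:
  2·area = 60  (B↔C swapped to make it positive)
  edge (6, 6)→(0, 24): d=(-6,18) right/bottom  bias=-1
  edge (0, 24)→(0, 14): d=(0,-10) top-left  bias=+0
  edge (0, 14)→(6, 6): d=(6,-8) top-left  bias=+0
    (3,1)@(7, 3): e=[0,70,-10] → ·  [on edge]
    (2,4)@(5, 9): e=[0,50,10] → ·  [on edge]
    (1,5)@(3, 11): e=[24,30,6] → #
    (2,5)@(5, 11): e=[-12,50,22] → ·
    (0,6)@(1, 13): e=[48,10,2] → #
    (2,6)@(5, 13): e=[-24,50,34] → ·
    (0,7)@(1, 15): e=[36,10,14] → #
    (1,7)@(3, 15): e=[0,30,30] → ·  [on edge]
    (0,8)@(1, 17): e=[24,10,26] → #
    (1,8)@(3, 17): e=[-12,30,42] → ·
    (0,9)@(1, 19): e=[12,10,38] → #
    (1,9)@(3, 19): e=[-24,30,54] → ·
    (0,10)@(1, 21): e=[0,10,50] → ·  [on edge]
  covered (6 px):
    · · · ·
    · · · ·
    · · · ·
    · · · ·
    · · · ·
    · # · ·
    # # · ·
    # · · ·
    # · · ·
    # · · ·
    · · · ·
    · · · ·

Result: [[1,0],[2,1],[2,2]]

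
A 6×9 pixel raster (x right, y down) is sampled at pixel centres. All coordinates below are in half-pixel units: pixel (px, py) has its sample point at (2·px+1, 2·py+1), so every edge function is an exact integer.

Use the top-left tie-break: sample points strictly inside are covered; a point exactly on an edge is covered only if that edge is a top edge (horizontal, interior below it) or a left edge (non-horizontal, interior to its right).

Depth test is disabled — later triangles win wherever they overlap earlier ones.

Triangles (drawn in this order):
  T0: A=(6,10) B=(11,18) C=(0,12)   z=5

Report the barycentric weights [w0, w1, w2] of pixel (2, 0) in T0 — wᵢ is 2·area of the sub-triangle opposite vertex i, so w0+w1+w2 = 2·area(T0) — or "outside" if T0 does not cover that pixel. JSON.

T0:
  2·area = 58
  edge (6, 10)→(11, 18): d=(5,8) right/bottom  bias=-1
  edge (11, 18)→(0, 12): d=(-11,-6) top-left  bias=+0
  edge (0, 12)→(6, 10): d=(6,-2) top-left  bias=+0
    (4,4)@(9, 9): e=[-29,87,0] → ·  [on edge]
    (1,5)@(3, 11): e=[29,29,0] → █  [on edge]
    (2,5)@(5, 11): e=[13,41,4] → █
    (3,5)@(7, 11): e=[-3,53,8] → ·
    (1,6)@(3, 13): e=[39,7,12] → █
    (3,6)@(7, 13): e=[7,31,20] → █
    (4,6)@(9, 13): e=[-9,43,24] → ·
    (1,7)@(3, 15): e=[49,-15,24] → ·
    (2,7)@(5, 15): e=[33,-3,28] → ·
    (3,7)@(7, 15): e=[17,9,32] → █
    (4,7)@(9, 15): e=[1,21,36] → █
    (5,7)@(11, 15): e=[-15,33,40] → ·
  covered (7 px):
    · · · · · ·
    · · · · · ·
    · · · · · ·
    · · · · · ·
    · · · · · ·
    · █ █ · · ·
    · █ █ █ · ·
    · · · █ █ ·
    · · · · · ·

Answer: "outside"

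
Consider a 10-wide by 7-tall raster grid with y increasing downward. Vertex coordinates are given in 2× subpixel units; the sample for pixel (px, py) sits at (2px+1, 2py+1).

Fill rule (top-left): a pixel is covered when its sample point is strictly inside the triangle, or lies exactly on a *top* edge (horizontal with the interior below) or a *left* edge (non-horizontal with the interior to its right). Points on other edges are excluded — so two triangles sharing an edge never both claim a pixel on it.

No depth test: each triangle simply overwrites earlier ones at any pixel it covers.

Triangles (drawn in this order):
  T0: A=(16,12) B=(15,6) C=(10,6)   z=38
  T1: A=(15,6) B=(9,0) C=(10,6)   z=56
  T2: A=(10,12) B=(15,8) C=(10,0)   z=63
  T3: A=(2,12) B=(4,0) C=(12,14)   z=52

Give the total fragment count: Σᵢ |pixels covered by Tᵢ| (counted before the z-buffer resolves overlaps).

T0:
  2·area = 30  (B↔C swapped to make it positive)
  edge (16, 12)→(10, 6): d=(-6,-6) top-left  bias=+0
  edge (10, 6)→(15, 6): d=(5,0) top-left  bias=+0
  edge (15, 6)→(16, 12): d=(1,6) right/bottom  bias=-1
    (2,0)@(5, 1): e=[0,-25,55] → .  [on edge]
    (3,1)@(7, 3): e=[0,-15,45] → .  [on edge]
    (4,2)@(9, 5): e=[0,-5,35] → .  [on edge]
    (5,3)@(11, 7): e=[0,5,25] → X  [on edge]
    (6,3)@(13, 7): e=[12,5,13] → X
    (7,3)@(15, 7): e=[24,5,1] → X
    (8,3)@(17, 7): e=[36,5,-11] → .
    (5,4)@(11, 9): e=[-12,15,27] → .
    (6,4)@(13, 9): e=[0,15,15] → X  [on edge]
    (8,4)@(17, 9): e=[24,15,-9] → .
    (6,5)@(13, 11): e=[-12,25,17] → .
    (7,5)@(15, 11): e=[0,25,5] → X  [on edge]
    (8,6)@(17, 13): e=[0,35,-5] → .  [on edge]
  covered (6 px):
    . . . . . . . . . .
    . . . . . . . . . .
    . . . . . . . . . .
    . . . . . X X X . .
    . . . . . . X X . .
    . . . . . . . X . .
    . . . . . . . . . .
T1:
  2·area = 30  (B↔C swapped to make it positive)
  edge (15, 6)→(10, 6): d=(-5,0) right/bottom  bias=-1
  edge (10, 6)→(9, 0): d=(-1,-6) top-left  bias=+0
  edge (9, 0)→(15, 6): d=(6,6) right/bottom  bias=-1
    (5,1)@(11, 3): e=[15,9,6] → X
    (6,1)@(13, 3): e=[15,21,-6] → .
    (5,2)@(11, 5): e=[5,7,18] → X
    (6,2)@(13, 5): e=[5,19,6] → X
    (7,2)@(15, 5): e=[5,31,-6] → .
    (5,3)@(11, 7): e=[-5,5,30] → .
    (6,3)@(13, 7): e=[-5,17,18] → .
  covered (3 px):
    . . . . . . . . . .
    . . . . . X . . . .
    . . . . . X X . . .
    . . . . . . . . . .
    . . . . . . . . . .
    . . . . . . . . . .
    . . . . . . . . . .
T2:
  2·area = 60  (B↔C swapped to make it positive)
  edge (10, 12)→(10, 0): d=(0,-12) top-left  bias=+0
  edge (10, 0)→(15, 8): d=(5,8) right/bottom  bias=-1
  edge (15, 8)→(10, 12): d=(-5,4) right/bottom  bias=-1
    (5,1)@(11, 3): e=[12,7,41] → X
    (6,1)@(13, 3): e=[36,-9,33] → .
    (5,2)@(11, 5): e=[12,17,31] → X
    (6,2)@(13, 5): e=[36,1,23] → X
    (7,2)@(15, 5): e=[60,-15,15] → .
    (5,3)@(11, 7): e=[12,27,21] → X
    (7,3)@(15, 7): e=[60,-5,5] → .
    (5,4)@(11, 9): e=[12,37,11] → X
    (7,4)@(15, 9): e=[60,5,-5] → .
    (5,5)@(11, 11): e=[12,47,1] → X
    (6,5)@(13, 11): e=[36,31,-7] → .
    (5,6)@(11, 13): e=[12,57,-9] → .
  covered (8 px):
    . . . . . . . . . .
    . . . . . X . . . .
    . . . . . X X . . .
    . . . . . X X . . .
    . . . . . X X . . .
    . . . . . X . . . .
    . . . . . . . . . .
T3:
  2·area = 124
  edge (2, 12)→(4, 0): d=(2,-12) top-left  bias=+0
  edge (4, 0)→(12, 14): d=(8,14) right/bottom  bias=-1
  edge (12, 14)→(2, 12): d=(-10,-2) top-left  bias=+0
    (2,1)@(5, 3): e=[18,10,96] → X
    (3,1)@(7, 3): e=[42,-18,100] → .
    (2,2)@(5, 5): e=[22,26,76] → X
    (3,2)@(7, 5): e=[46,-2,80] → .
    (1,3)@(3, 7): e=[2,70,52] → X
    (3,3)@(7, 7): e=[50,14,60] → X
    (4,3)@(9, 7): e=[74,-14,64] → .
    (1,4)@(3, 9): e=[6,86,32] → X
    (4,4)@(9, 9): e=[78,2,44] → X
    (5,4)@(11, 9): e=[102,-26,48] → .
    (1,5)@(3, 11): e=[10,102,12] → X
    (5,5)@(11, 11): e=[106,-10,28] → .
    (3,6)@(7, 13): e=[62,62,0] → X  [on edge]
  covered (16 px):
    . . . . . . . . . .
    . . X . . . . . . .
    . . X . . . . . . .
    . X X X . . . . . .
    . X X X X . . . . .
    . X X X X . . . . .
    . . . X X X . . . .

Answer: 33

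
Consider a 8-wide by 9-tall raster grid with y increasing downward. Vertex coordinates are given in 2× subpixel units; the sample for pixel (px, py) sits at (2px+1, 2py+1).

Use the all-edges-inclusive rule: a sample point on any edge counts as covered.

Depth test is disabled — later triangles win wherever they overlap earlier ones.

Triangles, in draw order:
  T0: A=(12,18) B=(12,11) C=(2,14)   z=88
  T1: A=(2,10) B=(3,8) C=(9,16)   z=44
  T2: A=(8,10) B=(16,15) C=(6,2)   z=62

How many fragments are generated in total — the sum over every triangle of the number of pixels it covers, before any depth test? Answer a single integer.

T0:
  2·area = 70  (B↔C swapped to make it positive)
  edge (12, 18)→(2, 14): d=(-10,-4) inclusive
  edge (2, 14)→(12, 11): d=(10,-3) inclusive
  edge (12, 11)→(12, 18): d=(0,7) inclusive
    (3,6)@(7, 13): e=[30,5,35] → █
    (4,6)@(9, 13): e=[38,11,21] → █
    (5,6)@(11, 13): e=[46,17,7] → █
    (6,6)@(13, 13): e=[54,23,-7] → ·
    (2,7)@(5, 15): e=[2,19,49] → █
    (6,7)@(13, 15): e=[34,43,-7] → ·
    (2,8)@(5, 17): e=[-18,39,49] → ·
    (3,8)@(7, 17): e=[-10,45,35] → ·
    (4,8)@(9, 17): e=[-2,51,21] → ·
    (5,8)@(11, 17): e=[6,57,7] → █
    (6,8)@(13, 17): e=[14,63,-7] → ·
  covered (8 px):
    · · · · · · · ·
    · · · · · · · ·
    · · · · · · · ·
    · · · · · · · ·
    · · · · · · · ·
    · · · · · · · ·
    · · · █ █ █ · ·
    · · █ █ █ █ · ·
    · · · · · █ · ·
T1:
  2·area = 20
  edge (2, 10)→(3, 8): d=(1,-2) inclusive
  edge (3, 8)→(9, 16): d=(6,8) inclusive
  edge (9, 16)→(2, 10): d=(-7,-6) inclusive
    (1,4)@(3, 9): e=[1,6,13] → █
    (2,4)@(5, 9): e=[5,-10,25] → ·
    (1,5)@(3, 11): e=[3,18,-1] → ·
    (2,5)@(5, 11): e=[7,2,11] → █
    (3,5)@(7, 11): e=[11,-14,23] → ·
    (2,6)@(5, 13): e=[9,14,-3] → ·
  covered (2 px):
    · · · · · · · ·
    · · · · · · · ·
    · · · · · · · ·
    · · · · · · · ·
    · █ · · · · · ·
    · · █ · · · · ·
    · · · · · · · ·
    · · · · · · · ·
    · · · · · · · ·
T2:
  2·area = 54  (B↔C swapped to make it positive)
  edge (8, 10)→(6, 2): d=(-2,-8) inclusive
  edge (6, 2)→(16, 15): d=(10,13) inclusive
  edge (16, 15)→(8, 10): d=(-8,-5) inclusive
    (3,2)@(7, 5): e=[2,17,35] → █
    (4,2)@(9, 5): e=[18,-9,45] → ·
    (3,3)@(7, 7): e=[-2,37,19] → ·
    (4,3)@(9, 7): e=[14,11,29] → █
    (5,3)@(11, 7): e=[30,-15,39] → ·
    (4,4)@(9, 9): e=[10,31,13] → █
    (5,4)@(11, 9): e=[26,5,23] → █
    (6,4)@(13, 9): e=[42,-21,33] → ·
    (4,5)@(9, 11): e=[6,51,-3] → ·
    (5,5)@(11, 11): e=[22,25,7] → █
    (6,5)@(13, 11): e=[38,-1,17] → ·
    (5,6)@(11, 13): e=[18,45,-9] → ·
  covered (6 px):
    · · · · · · · ·
    · · · · · · · ·
    · · · █ · · · ·
    · · · · █ · · ·
    · · · · █ █ · ·
    · · · · · █ · ·
    · · · · · · █ ·
    · · · · · · · ·
    · · · · · · · ·

Result: 16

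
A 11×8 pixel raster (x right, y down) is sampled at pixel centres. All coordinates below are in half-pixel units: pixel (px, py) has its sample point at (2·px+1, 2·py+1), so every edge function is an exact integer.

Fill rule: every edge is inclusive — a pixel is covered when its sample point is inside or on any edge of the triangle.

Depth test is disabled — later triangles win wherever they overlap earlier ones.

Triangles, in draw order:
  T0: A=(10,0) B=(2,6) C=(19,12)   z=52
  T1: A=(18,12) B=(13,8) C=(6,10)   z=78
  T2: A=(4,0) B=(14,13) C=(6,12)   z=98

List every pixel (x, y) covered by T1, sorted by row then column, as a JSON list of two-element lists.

T0:
  2·area = 150  (B↔C swapped to make it positive)
  edge (10, 0)→(19, 12): d=(9,12) inclusive
  edge (19, 12)→(2, 6): d=(-17,-6) inclusive
  edge (2, 6)→(10, 0): d=(8,-6) inclusive
    (4,0)@(9, 1): e=[21,127,2] → X
    (5,0)@(11, 1): e=[-3,139,14] → .
    (3,1)@(7, 3): e=[63,81,6] → X
    (5,1)@(11, 3): e=[15,105,30] → X
    (6,1)@(13, 3): e=[-9,117,42] → .
    (2,2)@(5, 5): e=[105,35,10] → X
    (6,2)@(13, 5): e=[9,83,58] → X
    (7,2)@(15, 5): e=[-15,95,70] → .
    (2,3)@(5, 7): e=[123,1,26] → X
    (7,3)@(15, 7): e=[3,61,86] → X
    (8,3)@(17, 7): e=[-21,73,98] → .
    (2,4)@(5, 9): e=[141,-33,42] → .
  covered (19 px):
    . . . . X . . . . . .
    . . . X X X . . . . .
    . . X X X X X . . . .
    . . X X X X X X . . .
    . . . . . X X X . . .
    . . . . . . . . X . .
    . . . . . . . . . . .
    . . . . . . . . . . .
T1:
  2·area = 38  (B↔C swapped to make it positive)
  edge (18, 12)→(6, 10): d=(-12,-2) inclusive
  edge (6, 10)→(13, 8): d=(7,-2) inclusive
  edge (13, 8)→(18, 12): d=(5,4) inclusive
    (5,4)@(11, 9): e=[22,3,13] → X
    (6,4)@(13, 9): e=[26,7,5] → X
    (7,4)@(15, 9): e=[30,11,-3] → .
    (5,5)@(11, 11): e=[-2,17,23] → .
    (6,5)@(13, 11): e=[2,21,15] → X
    (7,5)@(15, 11): e=[6,25,7] → X
    (8,5)@(17, 11): e=[10,29,-1] → .
    (6,6)@(13, 13): e=[-22,35,25] → .
    (7,6)@(15, 13): e=[-18,39,17] → .
  covered (4 px):
    . . . . . . . . . . .
    . . . . . . . . . . .
    . . . . . . . . . . .
    . . . . . . . . . . .
    . . . . . X X . . . .
    . . . . . . X X . . .
    . . . . . . . . . . .
    . . . . . . . . . . .
T2:
  2·area = 94
  edge (4, 0)→(14, 13): d=(10,13) inclusive
  edge (14, 13)→(6, 12): d=(-8,-1) inclusive
  edge (6, 12)→(4, 0): d=(-2,-12) inclusive
    (2,1)@(5, 3): e=[17,71,6] → X
    (3,1)@(7, 3): e=[-9,73,30] → .
    (2,2)@(5, 5): e=[37,55,2] → X
    (3,2)@(7, 5): e=[11,57,26] → X
    (4,2)@(9, 5): e=[-15,59,50] → .
    (2,3)@(5, 7): e=[57,39,-2] → .
    (3,3)@(7, 7): e=[31,41,22] → X
    (4,3)@(9, 7): e=[5,43,46] → X
    (5,3)@(11, 7): e=[-21,45,70] → .
    (3,4)@(7, 9): e=[51,25,18] → X
    (5,4)@(11, 9): e=[-1,29,66] → .
    (3,5)@(7, 11): e=[71,9,14] → X
  covered (10 px):
    . . . . . . . . . . .
    . . X . . . . . . . .
    . . X X . . . . . . .
    . . . X X . . . . . .
    . . . X X . . . . . .
    . . . X X X . . . . .
    . . . . . . . . . . .
    . . . . . . . . . . .

Result: [[5,4],[6,4],[6,5],[7,5]]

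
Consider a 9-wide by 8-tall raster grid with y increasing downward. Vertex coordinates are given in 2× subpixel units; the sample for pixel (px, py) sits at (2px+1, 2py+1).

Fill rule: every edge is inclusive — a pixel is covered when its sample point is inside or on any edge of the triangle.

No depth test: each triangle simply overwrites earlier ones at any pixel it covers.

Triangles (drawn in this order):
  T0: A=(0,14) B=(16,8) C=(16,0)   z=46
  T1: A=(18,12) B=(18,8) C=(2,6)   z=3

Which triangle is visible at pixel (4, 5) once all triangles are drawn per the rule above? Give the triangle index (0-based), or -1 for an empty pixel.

T0:
  2·area = 128  (B↔C swapped to make it positive)
  edge (0, 14)→(16, 0): d=(16,-14) inclusive
  edge (16, 0)→(16, 8): d=(0,8) inclusive
  edge (16, 8)→(0, 14): d=(-16,6) inclusive
    (7,0)@(15, 1): e=[2,8,118] → X
    (8,0)@(17, 1): e=[30,-8,106] → .
    (6,1)@(13, 3): e=[6,24,98] → X
    (8,1)@(17, 3): e=[62,-8,74] → .
    (5,2)@(11, 5): e=[10,40,78] → X
    (8,2)@(17, 5): e=[94,-8,42] → .
    (4,3)@(9, 7): e=[14,56,58] → X
    (8,3)@(17, 7): e=[126,-8,10] → .
    (3,4)@(7, 9): e=[18,72,38] → X
    (7,4)@(15, 9): e=[130,8,-10] → .
    (2,5)@(5, 11): e=[22,88,18] → X
    (4,5)@(9, 11): e=[78,56,-6] → .
  covered (16 px):
    . . . . . . . X .
    . . . . . . X X .
    . . . . . X X X .
    . . . . X X X X .
    . . . X X X X . .
    . . X X . . . . .
    . . . . . . . . .
    . . . . . . . . .
T1:
  2·area = 64  (B↔C swapped to make it positive)
  edge (18, 12)→(2, 6): d=(-16,-6) inclusive
  edge (2, 6)→(18, 8): d=(16,2) inclusive
  edge (18, 8)→(18, 12): d=(0,4) inclusive
    (2,3)@(5, 7): e=[2,10,52] → X
    (3,3)@(7, 7): e=[14,6,44] → X
    (4,3)@(9, 7): e=[26,2,36] → X
    (5,3)@(11, 7): e=[38,-2,28] → .
    (2,4)@(5, 9): e=[-30,42,52] → .
    (3,4)@(7, 9): e=[-18,38,44] → .
    (4,4)@(9, 9): e=[-6,34,36] → .
    (5,4)@(11, 9): e=[6,30,28] → X
    (6,4)@(13, 9): e=[18,26,20] → X
    (7,4)@(15, 9): e=[30,22,12] → X
    (8,4)@(17, 9): e=[42,18,4] → X
    (5,5)@(11, 11): e=[-26,62,28] → .
  covered (8 px):
    . . . . . . . . .
    . . . . . . . . .
    . . . . . . . . .
    . . X X X . . . .
    . . . . . X X X X
    . . . . . . . . X
    . . . . . . . . .
    . . . . . . . . .

Z-buffer (winner per pixel, '.' = empty):
  . . . . . . . 0 .
  . . . . . . 0 0 .
  . . . . . 0 0 0 .
  . . 1 1 1 0 0 0 .
  . . . 0 0 1 1 1 1
  . . 0 0 . . . . 1
  . . . . . . . . .
  . . . . . . . . .

Result: -1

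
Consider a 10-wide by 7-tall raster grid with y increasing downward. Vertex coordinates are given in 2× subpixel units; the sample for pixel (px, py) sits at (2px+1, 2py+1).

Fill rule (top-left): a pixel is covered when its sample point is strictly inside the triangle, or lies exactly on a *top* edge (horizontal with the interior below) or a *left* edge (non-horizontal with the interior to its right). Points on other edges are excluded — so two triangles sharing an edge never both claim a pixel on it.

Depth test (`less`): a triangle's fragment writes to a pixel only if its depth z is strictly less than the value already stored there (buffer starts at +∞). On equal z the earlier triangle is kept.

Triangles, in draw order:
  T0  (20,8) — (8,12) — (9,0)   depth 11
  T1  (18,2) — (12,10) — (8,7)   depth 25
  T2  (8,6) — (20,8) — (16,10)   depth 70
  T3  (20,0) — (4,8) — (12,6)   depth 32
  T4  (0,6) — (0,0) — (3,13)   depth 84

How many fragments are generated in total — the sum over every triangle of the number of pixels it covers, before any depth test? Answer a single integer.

T0:
  2·area = 140
  edge (20, 8)→(8, 12): d=(-12,4) right/bottom  bias=-1
  edge (8, 12)→(9, 0): d=(1,-12) top-left  bias=+0
  edge (9, 0)→(20, 8): d=(11,8) right/bottom  bias=-1
    (4,0)@(9, 1): e=[128,1,11] → █
    (5,0)@(11, 1): e=[120,25,-5] → ·
    (4,1)@(9, 3): e=[104,3,33] → █
    (5,1)@(11, 3): e=[96,27,17] → █
    (6,1)@(13, 3): e=[88,51,1] → █
    (7,1)@(15, 3): e=[80,75,-15] → ·
    (4,2)@(9, 5): e=[80,5,55] → █
    (7,2)@(15, 5): e=[56,77,7] → █
    (8,2)@(17, 5): e=[48,101,-9] → ·
    (4,3)@(9, 7): e=[56,7,77] → █
    (8,3)@(17, 7): e=[24,103,13] → █
    (9,3)@(19, 7): e=[16,127,-3] → ·
    (8,4)@(17, 9): e=[0,105,35] → ·  [on edge]
    (5,5)@(11, 11): e=[0,35,105] → ·  [on edge]
    (2,6)@(5, 13): e=[0,-35,175] → ·  [on edge]
  covered (18 px):
    · · · · █ · · · · ·
    · · · · █ █ █ · · ·
    · · · · █ █ █ █ · ·
    · · · · █ █ █ █ █ ·
    · · · · █ █ █ █ · ·
    · · · · █ · · · · ·
    · · · · · · · · · ·
T1:
  2·area = 50
  edge (18, 2)→(12, 10): d=(-6,8) right/bottom  bias=-1
  edge (12, 10)→(8, 7): d=(-4,-3) top-left  bias=+0
  edge (8, 7)→(18, 2): d=(10,-5) top-left  bias=+0
    (8,1)@(17, 3): e=[2,43,5] → █
    (9,1)@(19, 3): e=[-14,49,15] → ·
    (6,2)@(13, 5): e=[22,23,5] → █
    (7,2)@(15, 5): e=[6,29,15] → █
    (8,2)@(17, 5): e=[-10,35,25] → ·
    (4,3)@(9, 7): e=[42,3,5] → █
    (5,3)@(11, 7): e=[26,9,15] → █
    (7,3)@(15, 7): e=[-6,21,35] → ·
    (4,4)@(9, 9): e=[30,-5,25] → ·
    (5,4)@(11, 9): e=[14,1,35] → █
    (6,4)@(13, 9): e=[-2,7,45] → ·
    (5,5)@(11, 11): e=[2,-7,55] → ·
  covered (7 px):
    · · · · · · · · · ·
    · · · · · · · · █ ·
    · · · · · · █ █ · ·
    · · · · █ █ █ · · ·
    · · · · · █ · · · ·
    · · · · · · · · · ·
    · · · · · · · · · ·
T2:
  2·area = 32
  edge (8, 6)→(20, 8): d=(12,2) right/bottom  bias=-1
  edge (20, 8)→(16, 10): d=(-4,2) right/bottom  bias=-1
  edge (16, 10)→(8, 6): d=(-8,-4) top-left  bias=+0
    (5,3)@(11, 7): e=[6,22,4] → █
    (6,3)@(13, 7): e=[2,18,12] → █
    (7,3)@(15, 7): e=[-2,14,20] → ·
    (5,4)@(11, 9): e=[30,14,-12] → ·
    (6,4)@(13, 9): e=[26,10,-4] → ·
    (7,4)@(15, 9): e=[22,6,4] → █
    (8,4)@(17, 9): e=[18,2,12] → █
    (9,4)@(19, 9): e=[14,-2,20] → ·
    (7,5)@(15, 11): e=[46,-2,-12] → ·
    (8,5)@(17, 11): e=[42,-6,-4] → ·
  covered (4 px):
    · · · · · · · · · ·
    · · · · · · · · · ·
    · · · · · · · · · ·
    · · · · · █ █ · · ·
    · · · · · · · █ █ ·
    · · · · · · · · · ·
    · · · · · · · · · ·
T3:
  2·area = 32  (B↔C swapped to make it positive)
  edge (20, 0)→(12, 6): d=(-8,6) right/bottom  bias=-1
  edge (12, 6)→(4, 8): d=(-8,2) right/bottom  bias=-1
  edge (4, 8)→(20, 0): d=(16,-8) top-left  bias=+0
    (7,1)@(15, 3): e=[6,18,8] → █
    (8,1)@(17, 3): e=[-6,14,24] → ·
    (5,2)@(11, 5): e=[14,10,8] → █
    (6,2)@(13, 5): e=[2,6,24] → █
    (7,2)@(15, 5): e=[-10,2,40] → ·
    (3,3)@(7, 7): e=[22,2,8] → █
    (4,3)@(9, 7): e=[10,-2,24] → ·
    (5,3)@(11, 7): e=[-2,-6,40] → ·
    (6,3)@(13, 7): e=[-14,-10,56] → ·
    (3,4)@(7, 9): e=[6,-14,40] → ·
  covered (4 px):
    · · · · · · · · · ·
    · · · · · · · █ · ·
    · · · · · █ █ · · ·
    · · · █ · · · · · ·
    · · · · · · · · · ·
    · · · · · · · · · ·
    · · · · · · · · · ·
T4:
  2·area = 18
  edge (0, 6)→(0, 0): d=(0,-6) top-left  bias=+0
  edge (0, 0)→(3, 13): d=(3,13) right/bottom  bias=-1
  edge (3, 13)→(0, 6): d=(-3,-7) top-left  bias=+0
    (0,2)@(1, 5): e=[6,2,10] → █
    (1,2)@(3, 5): e=[18,-24,24] → ·
    (0,3)@(1, 7): e=[6,8,4] → █
    (1,3)@(3, 7): e=[18,-18,18] → ·
    (0,4)@(1, 9): e=[6,14,-2] → ·
    (1,6)@(3, 13): e=[18,0,0] → ·  [on edge]
  covered (2 px):
    · · · · · · · · · ·
    · · · · · · · · · ·
    █ · · · · · · · · ·
    █ · · · · · · · · ·
    · · · · · · · · · ·
    · · · · · · · · · ·
    · · · · · · · · · ·

Answer: 35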